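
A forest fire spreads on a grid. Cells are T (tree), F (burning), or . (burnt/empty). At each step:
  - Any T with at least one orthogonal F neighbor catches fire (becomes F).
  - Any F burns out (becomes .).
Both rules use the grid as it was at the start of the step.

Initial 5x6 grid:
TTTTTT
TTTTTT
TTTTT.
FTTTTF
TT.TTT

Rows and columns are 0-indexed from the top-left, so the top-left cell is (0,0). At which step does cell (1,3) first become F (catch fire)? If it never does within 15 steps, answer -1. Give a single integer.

Step 1: cell (1,3)='T' (+5 fires, +2 burnt)
Step 2: cell (1,3)='T' (+7 fires, +5 burnt)
Step 3: cell (1,3)='T' (+6 fires, +7 burnt)
Step 4: cell (1,3)='F' (+5 fires, +6 burnt)
  -> target ignites at step 4
Step 5: cell (1,3)='.' (+3 fires, +5 burnt)
Step 6: cell (1,3)='.' (+0 fires, +3 burnt)
  fire out at step 6

4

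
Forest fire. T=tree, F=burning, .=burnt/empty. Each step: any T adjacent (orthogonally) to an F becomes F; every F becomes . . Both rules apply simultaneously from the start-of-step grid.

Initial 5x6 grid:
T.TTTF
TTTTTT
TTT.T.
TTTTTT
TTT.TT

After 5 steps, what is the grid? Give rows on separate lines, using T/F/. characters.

Step 1: 2 trees catch fire, 1 burn out
  T.TTF.
  TTTTTF
  TTT.T.
  TTTTTT
  TTT.TT
Step 2: 2 trees catch fire, 2 burn out
  T.TF..
  TTTTF.
  TTT.T.
  TTTTTT
  TTT.TT
Step 3: 3 trees catch fire, 2 burn out
  T.F...
  TTTF..
  TTT.F.
  TTTTTT
  TTT.TT
Step 4: 2 trees catch fire, 3 burn out
  T.....
  TTF...
  TTT...
  TTTTFT
  TTT.TT
Step 5: 5 trees catch fire, 2 burn out
  T.....
  TF....
  TTF...
  TTTF.F
  TTT.FT

T.....
TF....
TTF...
TTTF.F
TTT.FT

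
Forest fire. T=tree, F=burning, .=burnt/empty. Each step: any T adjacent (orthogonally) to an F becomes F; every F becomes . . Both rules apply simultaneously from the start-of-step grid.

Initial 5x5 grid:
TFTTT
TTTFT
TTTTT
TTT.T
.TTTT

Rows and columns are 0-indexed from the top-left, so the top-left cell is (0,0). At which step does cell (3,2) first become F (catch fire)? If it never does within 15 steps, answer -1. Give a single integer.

Step 1: cell (3,2)='T' (+7 fires, +2 burnt)
Step 2: cell (3,2)='T' (+5 fires, +7 burnt)
Step 3: cell (3,2)='F' (+4 fires, +5 burnt)
  -> target ignites at step 3
Step 4: cell (3,2)='.' (+4 fires, +4 burnt)
Step 5: cell (3,2)='.' (+1 fires, +4 burnt)
Step 6: cell (3,2)='.' (+0 fires, +1 burnt)
  fire out at step 6

3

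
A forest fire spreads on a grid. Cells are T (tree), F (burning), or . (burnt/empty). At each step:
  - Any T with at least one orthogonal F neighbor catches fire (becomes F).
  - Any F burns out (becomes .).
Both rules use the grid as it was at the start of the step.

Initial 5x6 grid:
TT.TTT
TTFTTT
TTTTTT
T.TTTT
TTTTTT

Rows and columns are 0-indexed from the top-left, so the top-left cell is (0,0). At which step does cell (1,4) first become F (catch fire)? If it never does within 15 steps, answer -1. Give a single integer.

Step 1: cell (1,4)='T' (+3 fires, +1 burnt)
Step 2: cell (1,4)='F' (+7 fires, +3 burnt)
  -> target ignites at step 2
Step 3: cell (1,4)='.' (+7 fires, +7 burnt)
Step 4: cell (1,4)='.' (+6 fires, +7 burnt)
Step 5: cell (1,4)='.' (+3 fires, +6 burnt)
Step 6: cell (1,4)='.' (+1 fires, +3 burnt)
Step 7: cell (1,4)='.' (+0 fires, +1 burnt)
  fire out at step 7

2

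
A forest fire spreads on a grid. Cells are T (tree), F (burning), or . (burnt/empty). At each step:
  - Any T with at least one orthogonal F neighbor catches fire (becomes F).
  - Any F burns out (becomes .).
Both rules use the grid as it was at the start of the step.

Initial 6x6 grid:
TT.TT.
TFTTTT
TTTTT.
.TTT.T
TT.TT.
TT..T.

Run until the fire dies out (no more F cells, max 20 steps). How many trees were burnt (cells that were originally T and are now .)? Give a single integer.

Answer: 24

Derivation:
Step 1: +4 fires, +1 burnt (F count now 4)
Step 2: +5 fires, +4 burnt (F count now 5)
Step 3: +5 fires, +5 burnt (F count now 5)
Step 4: +6 fires, +5 burnt (F count now 6)
Step 5: +2 fires, +6 burnt (F count now 2)
Step 6: +1 fires, +2 burnt (F count now 1)
Step 7: +1 fires, +1 burnt (F count now 1)
Step 8: +0 fires, +1 burnt (F count now 0)
Fire out after step 8
Initially T: 25, now '.': 35
Total burnt (originally-T cells now '.'): 24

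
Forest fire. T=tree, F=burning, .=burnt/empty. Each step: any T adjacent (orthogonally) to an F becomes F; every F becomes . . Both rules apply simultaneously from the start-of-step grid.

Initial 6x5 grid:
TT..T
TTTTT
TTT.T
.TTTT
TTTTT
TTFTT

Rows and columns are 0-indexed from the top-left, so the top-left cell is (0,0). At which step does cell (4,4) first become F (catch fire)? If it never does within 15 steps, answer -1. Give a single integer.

Step 1: cell (4,4)='T' (+3 fires, +1 burnt)
Step 2: cell (4,4)='T' (+5 fires, +3 burnt)
Step 3: cell (4,4)='F' (+5 fires, +5 burnt)
  -> target ignites at step 3
Step 4: cell (4,4)='.' (+3 fires, +5 burnt)
Step 5: cell (4,4)='.' (+4 fires, +3 burnt)
Step 6: cell (4,4)='.' (+3 fires, +4 burnt)
Step 7: cell (4,4)='.' (+2 fires, +3 burnt)
Step 8: cell (4,4)='.' (+0 fires, +2 burnt)
  fire out at step 8

3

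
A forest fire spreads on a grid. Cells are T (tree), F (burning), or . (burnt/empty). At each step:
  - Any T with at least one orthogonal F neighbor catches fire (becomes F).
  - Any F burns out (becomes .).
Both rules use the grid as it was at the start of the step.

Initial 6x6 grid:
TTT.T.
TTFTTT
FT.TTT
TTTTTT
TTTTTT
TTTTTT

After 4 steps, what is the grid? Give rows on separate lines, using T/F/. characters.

Step 1: 6 trees catch fire, 2 burn out
  TTF.T.
  FF.FTT
  .F.TTT
  FTTTTT
  TTTTTT
  TTTTTT
Step 2: 6 trees catch fire, 6 burn out
  FF..T.
  ....FT
  ...FTT
  .FTTTT
  FTTTTT
  TTTTTT
Step 3: 7 trees catch fire, 6 burn out
  ....F.
  .....F
  ....FT
  ..FFTT
  .FTTTT
  FTTTTT
Step 4: 5 trees catch fire, 7 burn out
  ......
  ......
  .....F
  ....FT
  ..FFTT
  .FTTTT

......
......
.....F
....FT
..FFTT
.FTTTT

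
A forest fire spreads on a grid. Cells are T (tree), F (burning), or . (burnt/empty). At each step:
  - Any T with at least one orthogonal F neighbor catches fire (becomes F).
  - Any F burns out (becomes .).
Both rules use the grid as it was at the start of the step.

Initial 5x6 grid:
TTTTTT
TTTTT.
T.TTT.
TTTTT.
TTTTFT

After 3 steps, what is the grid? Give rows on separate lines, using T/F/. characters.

Step 1: 3 trees catch fire, 1 burn out
  TTTTTT
  TTTTT.
  T.TTT.
  TTTTF.
  TTTF.F
Step 2: 3 trees catch fire, 3 burn out
  TTTTTT
  TTTTT.
  T.TTF.
  TTTF..
  TTF...
Step 3: 4 trees catch fire, 3 burn out
  TTTTTT
  TTTTF.
  T.TF..
  TTF...
  TF....

TTTTTT
TTTTF.
T.TF..
TTF...
TF....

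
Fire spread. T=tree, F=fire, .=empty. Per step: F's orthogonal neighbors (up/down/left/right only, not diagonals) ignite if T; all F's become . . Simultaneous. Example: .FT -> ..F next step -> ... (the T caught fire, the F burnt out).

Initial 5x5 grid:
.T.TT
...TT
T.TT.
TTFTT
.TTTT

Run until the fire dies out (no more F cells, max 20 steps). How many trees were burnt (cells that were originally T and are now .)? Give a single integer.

Step 1: +4 fires, +1 burnt (F count now 4)
Step 2: +5 fires, +4 burnt (F count now 5)
Step 3: +3 fires, +5 burnt (F count now 3)
Step 4: +2 fires, +3 burnt (F count now 2)
Step 5: +1 fires, +2 burnt (F count now 1)
Step 6: +0 fires, +1 burnt (F count now 0)
Fire out after step 6
Initially T: 16, now '.': 24
Total burnt (originally-T cells now '.'): 15

Answer: 15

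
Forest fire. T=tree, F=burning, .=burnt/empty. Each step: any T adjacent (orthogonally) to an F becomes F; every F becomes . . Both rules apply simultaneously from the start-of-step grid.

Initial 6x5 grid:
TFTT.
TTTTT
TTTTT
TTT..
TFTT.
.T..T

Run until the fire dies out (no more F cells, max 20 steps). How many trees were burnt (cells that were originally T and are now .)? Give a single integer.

Step 1: +7 fires, +2 burnt (F count now 7)
Step 2: +7 fires, +7 burnt (F count now 7)
Step 3: +3 fires, +7 burnt (F count now 3)
Step 4: +2 fires, +3 burnt (F count now 2)
Step 5: +1 fires, +2 burnt (F count now 1)
Step 6: +0 fires, +1 burnt (F count now 0)
Fire out after step 6
Initially T: 21, now '.': 29
Total burnt (originally-T cells now '.'): 20

Answer: 20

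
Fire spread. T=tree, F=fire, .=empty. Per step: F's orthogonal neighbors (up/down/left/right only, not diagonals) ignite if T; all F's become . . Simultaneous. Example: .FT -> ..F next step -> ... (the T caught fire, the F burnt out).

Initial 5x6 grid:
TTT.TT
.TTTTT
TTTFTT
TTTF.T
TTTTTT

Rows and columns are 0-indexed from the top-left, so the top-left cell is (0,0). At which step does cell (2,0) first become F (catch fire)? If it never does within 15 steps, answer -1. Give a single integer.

Step 1: cell (2,0)='T' (+5 fires, +2 burnt)
Step 2: cell (2,0)='T' (+7 fires, +5 burnt)
Step 3: cell (2,0)='F' (+9 fires, +7 burnt)
  -> target ignites at step 3
Step 4: cell (2,0)='.' (+3 fires, +9 burnt)
Step 5: cell (2,0)='.' (+1 fires, +3 burnt)
Step 6: cell (2,0)='.' (+0 fires, +1 burnt)
  fire out at step 6

3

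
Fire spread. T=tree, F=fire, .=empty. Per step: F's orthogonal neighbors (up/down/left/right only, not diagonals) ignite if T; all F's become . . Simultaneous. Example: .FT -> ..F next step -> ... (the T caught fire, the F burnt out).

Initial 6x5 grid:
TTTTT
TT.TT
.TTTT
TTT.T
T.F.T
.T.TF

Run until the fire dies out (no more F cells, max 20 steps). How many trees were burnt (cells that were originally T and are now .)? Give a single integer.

Step 1: +3 fires, +2 burnt (F count now 3)
Step 2: +3 fires, +3 burnt (F count now 3)
Step 3: +4 fires, +3 burnt (F count now 4)
Step 4: +4 fires, +4 burnt (F count now 4)
Step 5: +4 fires, +4 burnt (F count now 4)
Step 6: +2 fires, +4 burnt (F count now 2)
Step 7: +0 fires, +2 burnt (F count now 0)
Fire out after step 7
Initially T: 21, now '.': 29
Total burnt (originally-T cells now '.'): 20

Answer: 20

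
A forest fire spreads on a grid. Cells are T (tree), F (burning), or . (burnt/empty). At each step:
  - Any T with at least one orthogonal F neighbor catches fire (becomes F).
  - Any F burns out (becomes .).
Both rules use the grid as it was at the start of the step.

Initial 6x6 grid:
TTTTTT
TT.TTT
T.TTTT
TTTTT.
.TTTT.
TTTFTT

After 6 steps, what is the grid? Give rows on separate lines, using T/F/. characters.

Step 1: 3 trees catch fire, 1 burn out
  TTTTTT
  TT.TTT
  T.TTTT
  TTTTT.
  .TTFT.
  TTF.FT
Step 2: 5 trees catch fire, 3 burn out
  TTTTTT
  TT.TTT
  T.TTTT
  TTTFT.
  .TF.F.
  TF...F
Step 3: 5 trees catch fire, 5 burn out
  TTTTTT
  TT.TTT
  T.TFTT
  TTF.F.
  .F....
  F.....
Step 4: 4 trees catch fire, 5 burn out
  TTTTTT
  TT.FTT
  T.F.FT
  TF....
  ......
  ......
Step 5: 4 trees catch fire, 4 burn out
  TTTFTT
  TT..FT
  T....F
  F.....
  ......
  ......
Step 6: 4 trees catch fire, 4 burn out
  TTF.FT
  TT...F
  F.....
  ......
  ......
  ......

TTF.FT
TT...F
F.....
......
......
......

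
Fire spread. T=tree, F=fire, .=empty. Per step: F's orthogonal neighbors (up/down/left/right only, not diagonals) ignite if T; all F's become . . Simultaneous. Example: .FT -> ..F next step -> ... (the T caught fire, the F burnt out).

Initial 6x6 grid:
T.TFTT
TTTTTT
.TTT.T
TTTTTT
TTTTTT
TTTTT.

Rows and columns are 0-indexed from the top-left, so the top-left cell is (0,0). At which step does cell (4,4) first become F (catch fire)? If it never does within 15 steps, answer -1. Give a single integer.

Step 1: cell (4,4)='T' (+3 fires, +1 burnt)
Step 2: cell (4,4)='T' (+4 fires, +3 burnt)
Step 3: cell (4,4)='T' (+4 fires, +4 burnt)
Step 4: cell (4,4)='T' (+6 fires, +4 burnt)
Step 5: cell (4,4)='F' (+6 fires, +6 burnt)
  -> target ignites at step 5
Step 6: cell (4,4)='.' (+5 fires, +6 burnt)
Step 7: cell (4,4)='.' (+2 fires, +5 burnt)
Step 8: cell (4,4)='.' (+1 fires, +2 burnt)
Step 9: cell (4,4)='.' (+0 fires, +1 burnt)
  fire out at step 9

5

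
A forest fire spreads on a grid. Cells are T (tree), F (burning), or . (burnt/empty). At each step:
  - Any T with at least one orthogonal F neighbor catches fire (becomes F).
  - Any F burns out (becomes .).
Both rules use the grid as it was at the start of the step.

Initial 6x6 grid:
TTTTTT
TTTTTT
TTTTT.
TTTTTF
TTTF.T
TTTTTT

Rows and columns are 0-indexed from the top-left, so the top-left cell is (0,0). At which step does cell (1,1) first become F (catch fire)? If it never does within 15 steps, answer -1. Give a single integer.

Step 1: cell (1,1)='T' (+5 fires, +2 burnt)
Step 2: cell (1,1)='T' (+7 fires, +5 burnt)
Step 3: cell (1,1)='T' (+6 fires, +7 burnt)
Step 4: cell (1,1)='T' (+7 fires, +6 burnt)
Step 5: cell (1,1)='F' (+4 fires, +7 burnt)
  -> target ignites at step 5
Step 6: cell (1,1)='.' (+2 fires, +4 burnt)
Step 7: cell (1,1)='.' (+1 fires, +2 burnt)
Step 8: cell (1,1)='.' (+0 fires, +1 burnt)
  fire out at step 8

5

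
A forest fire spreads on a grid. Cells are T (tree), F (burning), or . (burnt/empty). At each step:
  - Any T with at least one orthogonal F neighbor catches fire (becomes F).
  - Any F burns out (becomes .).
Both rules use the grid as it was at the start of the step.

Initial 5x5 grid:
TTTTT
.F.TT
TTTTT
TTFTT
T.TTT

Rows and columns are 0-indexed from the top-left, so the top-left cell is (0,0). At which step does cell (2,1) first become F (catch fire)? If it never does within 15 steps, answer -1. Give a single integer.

Step 1: cell (2,1)='F' (+6 fires, +2 burnt)
  -> target ignites at step 1
Step 2: cell (2,1)='.' (+7 fires, +6 burnt)
Step 3: cell (2,1)='.' (+5 fires, +7 burnt)
Step 4: cell (2,1)='.' (+2 fires, +5 burnt)
Step 5: cell (2,1)='.' (+0 fires, +2 burnt)
  fire out at step 5

1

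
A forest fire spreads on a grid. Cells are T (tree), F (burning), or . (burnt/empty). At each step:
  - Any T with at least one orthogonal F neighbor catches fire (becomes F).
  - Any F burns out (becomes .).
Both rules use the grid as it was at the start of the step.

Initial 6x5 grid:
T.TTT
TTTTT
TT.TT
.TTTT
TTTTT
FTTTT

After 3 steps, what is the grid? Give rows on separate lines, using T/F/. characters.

Step 1: 2 trees catch fire, 1 burn out
  T.TTT
  TTTTT
  TT.TT
  .TTTT
  FTTTT
  .FTTT
Step 2: 2 trees catch fire, 2 burn out
  T.TTT
  TTTTT
  TT.TT
  .TTTT
  .FTTT
  ..FTT
Step 3: 3 trees catch fire, 2 burn out
  T.TTT
  TTTTT
  TT.TT
  .FTTT
  ..FTT
  ...FT

T.TTT
TTTTT
TT.TT
.FTTT
..FTT
...FT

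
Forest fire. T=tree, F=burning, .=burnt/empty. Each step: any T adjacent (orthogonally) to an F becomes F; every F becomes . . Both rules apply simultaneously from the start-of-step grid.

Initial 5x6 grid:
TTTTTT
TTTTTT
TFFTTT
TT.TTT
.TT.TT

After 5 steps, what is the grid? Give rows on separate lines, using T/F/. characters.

Step 1: 5 trees catch fire, 2 burn out
  TTTTTT
  TFFTTT
  F..FTT
  TF.TTT
  .TT.TT
Step 2: 8 trees catch fire, 5 burn out
  TFFTTT
  F..FTT
  ....FT
  F..FTT
  .FT.TT
Step 3: 6 trees catch fire, 8 burn out
  F..FTT
  ....FT
  .....F
  ....FT
  ..F.TT
Step 4: 4 trees catch fire, 6 burn out
  ....FT
  .....F
  ......
  .....F
  ....FT
Step 5: 2 trees catch fire, 4 burn out
  .....F
  ......
  ......
  ......
  .....F

.....F
......
......
......
.....F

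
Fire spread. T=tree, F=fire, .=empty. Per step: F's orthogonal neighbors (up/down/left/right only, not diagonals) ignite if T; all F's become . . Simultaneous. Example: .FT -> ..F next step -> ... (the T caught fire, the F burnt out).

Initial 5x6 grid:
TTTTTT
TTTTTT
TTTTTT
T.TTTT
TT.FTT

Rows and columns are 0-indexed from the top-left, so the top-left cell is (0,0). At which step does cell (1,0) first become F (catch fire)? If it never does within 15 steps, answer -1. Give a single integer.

Step 1: cell (1,0)='T' (+2 fires, +1 burnt)
Step 2: cell (1,0)='T' (+4 fires, +2 burnt)
Step 3: cell (1,0)='T' (+4 fires, +4 burnt)
Step 4: cell (1,0)='T' (+5 fires, +4 burnt)
Step 5: cell (1,0)='T' (+5 fires, +5 burnt)
Step 6: cell (1,0)='F' (+4 fires, +5 burnt)
  -> target ignites at step 6
Step 7: cell (1,0)='.' (+2 fires, +4 burnt)
Step 8: cell (1,0)='.' (+1 fires, +2 burnt)
Step 9: cell (1,0)='.' (+0 fires, +1 burnt)
  fire out at step 9

6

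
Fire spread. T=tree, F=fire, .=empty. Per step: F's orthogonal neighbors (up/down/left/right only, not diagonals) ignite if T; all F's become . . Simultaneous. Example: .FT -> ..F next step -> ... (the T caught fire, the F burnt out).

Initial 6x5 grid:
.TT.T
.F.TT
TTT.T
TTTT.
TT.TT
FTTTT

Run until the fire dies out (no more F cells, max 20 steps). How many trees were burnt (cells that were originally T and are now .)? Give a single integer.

Answer: 17

Derivation:
Step 1: +4 fires, +2 burnt (F count now 4)
Step 2: +7 fires, +4 burnt (F count now 7)
Step 3: +2 fires, +7 burnt (F count now 2)
Step 4: +3 fires, +2 burnt (F count now 3)
Step 5: +1 fires, +3 burnt (F count now 1)
Step 6: +0 fires, +1 burnt (F count now 0)
Fire out after step 6
Initially T: 21, now '.': 26
Total burnt (originally-T cells now '.'): 17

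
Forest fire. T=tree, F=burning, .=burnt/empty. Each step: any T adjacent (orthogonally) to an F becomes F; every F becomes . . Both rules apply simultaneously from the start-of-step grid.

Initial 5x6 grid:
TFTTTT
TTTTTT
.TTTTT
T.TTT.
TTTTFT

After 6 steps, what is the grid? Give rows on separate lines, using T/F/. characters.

Step 1: 6 trees catch fire, 2 burn out
  F.FTTT
  TFTTTT
  .TTTTT
  T.TTF.
  TTTF.F
Step 2: 7 trees catch fire, 6 burn out
  ...FTT
  F.FTTT
  .FTTFT
  T.TF..
  TTF...
Step 3: 8 trees catch fire, 7 burn out
  ....FT
  ...FFT
  ..FF.F
  T.F...
  TF....
Step 4: 3 trees catch fire, 8 burn out
  .....F
  .....F
  ......
  T.....
  F.....
Step 5: 1 trees catch fire, 3 burn out
  ......
  ......
  ......
  F.....
  ......
Step 6: 0 trees catch fire, 1 burn out
  ......
  ......
  ......
  ......
  ......

......
......
......
......
......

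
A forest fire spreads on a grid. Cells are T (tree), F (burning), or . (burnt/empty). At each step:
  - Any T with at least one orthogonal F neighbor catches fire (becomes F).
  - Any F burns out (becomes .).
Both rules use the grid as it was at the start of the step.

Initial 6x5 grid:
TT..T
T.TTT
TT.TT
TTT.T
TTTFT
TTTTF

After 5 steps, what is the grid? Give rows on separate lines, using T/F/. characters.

Step 1: 3 trees catch fire, 2 burn out
  TT..T
  T.TTT
  TT.TT
  TTT.T
  TTF.F
  TTTF.
Step 2: 4 trees catch fire, 3 burn out
  TT..T
  T.TTT
  TT.TT
  TTF.F
  TF...
  TTF..
Step 3: 4 trees catch fire, 4 burn out
  TT..T
  T.TTT
  TT.TF
  TF...
  F....
  TF...
Step 4: 5 trees catch fire, 4 burn out
  TT..T
  T.TTF
  TF.F.
  F....
  .....
  F....
Step 5: 3 trees catch fire, 5 burn out
  TT..F
  T.TF.
  F....
  .....
  .....
  .....

TT..F
T.TF.
F....
.....
.....
.....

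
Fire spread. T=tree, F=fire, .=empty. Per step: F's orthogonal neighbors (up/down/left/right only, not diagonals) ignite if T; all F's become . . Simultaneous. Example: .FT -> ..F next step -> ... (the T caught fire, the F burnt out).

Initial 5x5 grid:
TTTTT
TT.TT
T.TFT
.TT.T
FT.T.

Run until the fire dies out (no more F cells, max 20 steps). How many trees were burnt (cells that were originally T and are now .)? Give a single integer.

Step 1: +4 fires, +2 burnt (F count now 4)
Step 2: +5 fires, +4 burnt (F count now 5)
Step 3: +2 fires, +5 burnt (F count now 2)
Step 4: +1 fires, +2 burnt (F count now 1)
Step 5: +2 fires, +1 burnt (F count now 2)
Step 6: +1 fires, +2 burnt (F count now 1)
Step 7: +1 fires, +1 burnt (F count now 1)
Step 8: +0 fires, +1 burnt (F count now 0)
Fire out after step 8
Initially T: 17, now '.': 24
Total burnt (originally-T cells now '.'): 16

Answer: 16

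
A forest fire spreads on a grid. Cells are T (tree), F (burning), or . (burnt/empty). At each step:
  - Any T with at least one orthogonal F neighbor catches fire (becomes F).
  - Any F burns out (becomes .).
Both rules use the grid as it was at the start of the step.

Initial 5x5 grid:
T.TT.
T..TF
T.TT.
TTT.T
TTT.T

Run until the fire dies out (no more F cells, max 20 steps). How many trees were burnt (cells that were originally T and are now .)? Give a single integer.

Step 1: +1 fires, +1 burnt (F count now 1)
Step 2: +2 fires, +1 burnt (F count now 2)
Step 3: +2 fires, +2 burnt (F count now 2)
Step 4: +1 fires, +2 burnt (F count now 1)
Step 5: +2 fires, +1 burnt (F count now 2)
Step 6: +2 fires, +2 burnt (F count now 2)
Step 7: +2 fires, +2 burnt (F count now 2)
Step 8: +1 fires, +2 burnt (F count now 1)
Step 9: +1 fires, +1 burnt (F count now 1)
Step 10: +0 fires, +1 burnt (F count now 0)
Fire out after step 10
Initially T: 16, now '.': 23
Total burnt (originally-T cells now '.'): 14

Answer: 14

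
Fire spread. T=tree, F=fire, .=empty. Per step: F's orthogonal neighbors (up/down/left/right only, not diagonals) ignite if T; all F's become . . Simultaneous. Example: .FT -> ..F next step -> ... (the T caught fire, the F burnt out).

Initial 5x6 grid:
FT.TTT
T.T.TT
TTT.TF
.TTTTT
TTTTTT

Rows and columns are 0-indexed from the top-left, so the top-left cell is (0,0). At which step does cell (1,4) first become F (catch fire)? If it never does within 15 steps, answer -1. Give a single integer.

Step 1: cell (1,4)='T' (+5 fires, +2 burnt)
Step 2: cell (1,4)='F' (+5 fires, +5 burnt)
  -> target ignites at step 2
Step 3: cell (1,4)='.' (+4 fires, +5 burnt)
Step 4: cell (1,4)='.' (+5 fires, +4 burnt)
Step 5: cell (1,4)='.' (+3 fires, +5 burnt)
Step 6: cell (1,4)='.' (+1 fires, +3 burnt)
Step 7: cell (1,4)='.' (+0 fires, +1 burnt)
  fire out at step 7

2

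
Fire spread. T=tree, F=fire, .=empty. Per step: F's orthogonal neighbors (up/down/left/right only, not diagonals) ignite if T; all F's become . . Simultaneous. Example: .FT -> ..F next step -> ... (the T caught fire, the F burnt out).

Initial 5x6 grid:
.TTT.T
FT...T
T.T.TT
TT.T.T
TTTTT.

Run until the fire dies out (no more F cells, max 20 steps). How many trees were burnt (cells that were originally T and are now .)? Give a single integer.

Answer: 13

Derivation:
Step 1: +2 fires, +1 burnt (F count now 2)
Step 2: +2 fires, +2 burnt (F count now 2)
Step 3: +3 fires, +2 burnt (F count now 3)
Step 4: +2 fires, +3 burnt (F count now 2)
Step 5: +1 fires, +2 burnt (F count now 1)
Step 6: +1 fires, +1 burnt (F count now 1)
Step 7: +2 fires, +1 burnt (F count now 2)
Step 8: +0 fires, +2 burnt (F count now 0)
Fire out after step 8
Initially T: 19, now '.': 24
Total burnt (originally-T cells now '.'): 13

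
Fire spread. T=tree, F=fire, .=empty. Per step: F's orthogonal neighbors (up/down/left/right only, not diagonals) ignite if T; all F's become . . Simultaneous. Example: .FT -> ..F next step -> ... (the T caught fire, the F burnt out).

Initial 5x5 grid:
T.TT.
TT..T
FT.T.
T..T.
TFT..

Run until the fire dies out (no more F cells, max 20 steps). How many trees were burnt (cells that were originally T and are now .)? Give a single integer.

Answer: 7

Derivation:
Step 1: +5 fires, +2 burnt (F count now 5)
Step 2: +2 fires, +5 burnt (F count now 2)
Step 3: +0 fires, +2 burnt (F count now 0)
Fire out after step 3
Initially T: 12, now '.': 20
Total burnt (originally-T cells now '.'): 7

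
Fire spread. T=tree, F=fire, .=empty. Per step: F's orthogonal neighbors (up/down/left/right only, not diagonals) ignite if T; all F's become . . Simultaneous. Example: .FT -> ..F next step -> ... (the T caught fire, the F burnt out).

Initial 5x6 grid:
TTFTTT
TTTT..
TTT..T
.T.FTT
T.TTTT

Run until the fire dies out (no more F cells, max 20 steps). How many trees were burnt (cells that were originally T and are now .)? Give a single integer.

Step 1: +5 fires, +2 burnt (F count now 5)
Step 2: +8 fires, +5 burnt (F count now 8)
Step 3: +5 fires, +8 burnt (F count now 5)
Step 4: +2 fires, +5 burnt (F count now 2)
Step 5: +0 fires, +2 burnt (F count now 0)
Fire out after step 5
Initially T: 21, now '.': 29
Total burnt (originally-T cells now '.'): 20

Answer: 20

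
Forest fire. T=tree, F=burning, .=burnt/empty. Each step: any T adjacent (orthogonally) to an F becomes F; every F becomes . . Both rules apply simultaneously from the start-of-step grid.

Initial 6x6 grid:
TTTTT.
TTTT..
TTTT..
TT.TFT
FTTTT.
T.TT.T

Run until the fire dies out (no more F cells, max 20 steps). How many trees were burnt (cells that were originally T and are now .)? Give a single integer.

Answer: 24

Derivation:
Step 1: +6 fires, +2 burnt (F count now 6)
Step 2: +5 fires, +6 burnt (F count now 5)
Step 3: +6 fires, +5 burnt (F count now 6)
Step 4: +4 fires, +6 burnt (F count now 4)
Step 5: +3 fires, +4 burnt (F count now 3)
Step 6: +0 fires, +3 burnt (F count now 0)
Fire out after step 6
Initially T: 25, now '.': 35
Total burnt (originally-T cells now '.'): 24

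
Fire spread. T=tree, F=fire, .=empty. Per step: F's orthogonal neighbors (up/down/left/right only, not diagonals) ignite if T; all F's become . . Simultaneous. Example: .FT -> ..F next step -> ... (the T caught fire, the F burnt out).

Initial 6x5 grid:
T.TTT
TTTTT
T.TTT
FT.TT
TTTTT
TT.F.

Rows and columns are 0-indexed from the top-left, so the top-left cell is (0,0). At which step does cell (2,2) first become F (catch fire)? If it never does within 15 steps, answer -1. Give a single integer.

Step 1: cell (2,2)='T' (+4 fires, +2 burnt)
Step 2: cell (2,2)='T' (+6 fires, +4 burnt)
Step 3: cell (2,2)='T' (+5 fires, +6 burnt)
Step 4: cell (2,2)='F' (+4 fires, +5 burnt)
  -> target ignites at step 4
Step 5: cell (2,2)='.' (+3 fires, +4 burnt)
Step 6: cell (2,2)='.' (+1 fires, +3 burnt)
Step 7: cell (2,2)='.' (+0 fires, +1 burnt)
  fire out at step 7

4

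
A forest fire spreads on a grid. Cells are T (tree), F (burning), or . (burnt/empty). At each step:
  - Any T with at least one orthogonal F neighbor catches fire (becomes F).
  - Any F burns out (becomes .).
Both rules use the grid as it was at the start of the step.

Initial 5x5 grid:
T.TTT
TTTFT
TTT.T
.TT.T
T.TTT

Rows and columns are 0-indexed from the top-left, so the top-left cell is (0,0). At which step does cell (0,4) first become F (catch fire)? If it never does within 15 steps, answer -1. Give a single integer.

Step 1: cell (0,4)='T' (+3 fires, +1 burnt)
Step 2: cell (0,4)='F' (+5 fires, +3 burnt)
  -> target ignites at step 2
Step 3: cell (0,4)='.' (+4 fires, +5 burnt)
Step 4: cell (0,4)='.' (+5 fires, +4 burnt)
Step 5: cell (0,4)='.' (+1 fires, +5 burnt)
Step 6: cell (0,4)='.' (+0 fires, +1 burnt)
  fire out at step 6

2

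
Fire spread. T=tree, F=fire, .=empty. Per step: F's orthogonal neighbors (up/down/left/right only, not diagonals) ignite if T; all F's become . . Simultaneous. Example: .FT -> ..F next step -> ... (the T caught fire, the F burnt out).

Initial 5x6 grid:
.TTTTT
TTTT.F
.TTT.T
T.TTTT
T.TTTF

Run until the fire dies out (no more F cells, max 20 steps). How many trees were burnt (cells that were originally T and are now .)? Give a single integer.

Step 1: +4 fires, +2 burnt (F count now 4)
Step 2: +3 fires, +4 burnt (F count now 3)
Step 3: +3 fires, +3 burnt (F count now 3)
Step 4: +4 fires, +3 burnt (F count now 4)
Step 5: +3 fires, +4 burnt (F count now 3)
Step 6: +2 fires, +3 burnt (F count now 2)
Step 7: +1 fires, +2 burnt (F count now 1)
Step 8: +0 fires, +1 burnt (F count now 0)
Fire out after step 8
Initially T: 22, now '.': 28
Total burnt (originally-T cells now '.'): 20

Answer: 20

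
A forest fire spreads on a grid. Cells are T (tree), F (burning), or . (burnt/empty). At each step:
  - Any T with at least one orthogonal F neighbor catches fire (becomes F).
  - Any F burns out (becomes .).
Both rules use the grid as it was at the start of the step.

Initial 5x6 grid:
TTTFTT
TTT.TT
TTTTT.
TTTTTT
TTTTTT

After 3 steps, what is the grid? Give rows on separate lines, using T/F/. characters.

Step 1: 2 trees catch fire, 1 burn out
  TTF.FT
  TTT.TT
  TTTTT.
  TTTTTT
  TTTTTT
Step 2: 4 trees catch fire, 2 burn out
  TF...F
  TTF.FT
  TTTTT.
  TTTTTT
  TTTTTT
Step 3: 5 trees catch fire, 4 burn out
  F.....
  TF...F
  TTFTF.
  TTTTTT
  TTTTTT

F.....
TF...F
TTFTF.
TTTTTT
TTTTTT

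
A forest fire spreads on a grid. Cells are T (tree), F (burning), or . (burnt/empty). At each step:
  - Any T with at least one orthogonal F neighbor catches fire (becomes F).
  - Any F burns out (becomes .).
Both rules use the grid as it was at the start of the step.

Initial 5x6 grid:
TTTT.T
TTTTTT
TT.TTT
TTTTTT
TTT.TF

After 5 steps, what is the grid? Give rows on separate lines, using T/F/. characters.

Step 1: 2 trees catch fire, 1 burn out
  TTTT.T
  TTTTTT
  TT.TTT
  TTTTTF
  TTT.F.
Step 2: 2 trees catch fire, 2 burn out
  TTTT.T
  TTTTTT
  TT.TTF
  TTTTF.
  TTT...
Step 3: 3 trees catch fire, 2 burn out
  TTTT.T
  TTTTTF
  TT.TF.
  TTTF..
  TTT...
Step 4: 4 trees catch fire, 3 burn out
  TTTT.F
  TTTTF.
  TT.F..
  TTF...
  TTT...
Step 5: 3 trees catch fire, 4 burn out
  TTTT..
  TTTF..
  TT....
  TF....
  TTF...

TTTT..
TTTF..
TT....
TF....
TTF...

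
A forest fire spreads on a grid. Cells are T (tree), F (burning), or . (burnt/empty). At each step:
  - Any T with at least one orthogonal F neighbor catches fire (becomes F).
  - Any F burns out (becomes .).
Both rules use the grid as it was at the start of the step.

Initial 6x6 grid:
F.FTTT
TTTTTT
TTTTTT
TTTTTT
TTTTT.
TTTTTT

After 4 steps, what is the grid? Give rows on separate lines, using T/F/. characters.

Step 1: 3 trees catch fire, 2 burn out
  ...FTT
  FTFTTT
  TTTTTT
  TTTTTT
  TTTTT.
  TTTTTT
Step 2: 5 trees catch fire, 3 burn out
  ....FT
  .F.FTT
  FTFTTT
  TTTTTT
  TTTTT.
  TTTTTT
Step 3: 6 trees catch fire, 5 burn out
  .....F
  ....FT
  .F.FTT
  FTFTTT
  TTTTT.
  TTTTTT
Step 4: 6 trees catch fire, 6 burn out
  ......
  .....F
  ....FT
  .F.FTT
  FTFTT.
  TTTTTT

......
.....F
....FT
.F.FTT
FTFTT.
TTTTTT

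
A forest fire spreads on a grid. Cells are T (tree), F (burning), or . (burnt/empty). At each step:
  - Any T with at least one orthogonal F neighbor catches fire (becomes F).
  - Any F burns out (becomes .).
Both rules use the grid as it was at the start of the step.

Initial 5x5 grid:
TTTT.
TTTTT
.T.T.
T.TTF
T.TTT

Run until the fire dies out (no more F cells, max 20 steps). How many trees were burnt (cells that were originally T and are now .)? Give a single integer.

Answer: 16

Derivation:
Step 1: +2 fires, +1 burnt (F count now 2)
Step 2: +3 fires, +2 burnt (F count now 3)
Step 3: +2 fires, +3 burnt (F count now 2)
Step 4: +3 fires, +2 burnt (F count now 3)
Step 5: +2 fires, +3 burnt (F count now 2)
Step 6: +3 fires, +2 burnt (F count now 3)
Step 7: +1 fires, +3 burnt (F count now 1)
Step 8: +0 fires, +1 burnt (F count now 0)
Fire out after step 8
Initially T: 18, now '.': 23
Total burnt (originally-T cells now '.'): 16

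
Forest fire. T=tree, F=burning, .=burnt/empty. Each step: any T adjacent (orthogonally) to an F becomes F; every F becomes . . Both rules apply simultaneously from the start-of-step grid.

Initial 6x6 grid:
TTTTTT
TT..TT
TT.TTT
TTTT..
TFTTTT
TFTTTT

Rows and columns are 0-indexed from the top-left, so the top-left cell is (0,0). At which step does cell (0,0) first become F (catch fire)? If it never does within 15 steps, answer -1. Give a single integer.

Step 1: cell (0,0)='T' (+5 fires, +2 burnt)
Step 2: cell (0,0)='T' (+5 fires, +5 burnt)
Step 3: cell (0,0)='T' (+5 fires, +5 burnt)
Step 4: cell (0,0)='T' (+5 fires, +5 burnt)
Step 5: cell (0,0)='F' (+3 fires, +5 burnt)
  -> target ignites at step 5
Step 6: cell (0,0)='.' (+3 fires, +3 burnt)
Step 7: cell (0,0)='.' (+2 fires, +3 burnt)
Step 8: cell (0,0)='.' (+1 fires, +2 burnt)
Step 9: cell (0,0)='.' (+0 fires, +1 burnt)
  fire out at step 9

5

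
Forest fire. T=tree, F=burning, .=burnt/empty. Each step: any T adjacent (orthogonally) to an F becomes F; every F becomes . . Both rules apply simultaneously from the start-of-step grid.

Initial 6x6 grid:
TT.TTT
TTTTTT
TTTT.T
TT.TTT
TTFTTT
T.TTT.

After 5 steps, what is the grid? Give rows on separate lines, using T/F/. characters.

Step 1: 3 trees catch fire, 1 burn out
  TT.TTT
  TTTTTT
  TTTT.T
  TT.TTT
  TF.FTT
  T.FTT.
Step 2: 5 trees catch fire, 3 burn out
  TT.TTT
  TTTTTT
  TTTT.T
  TF.FTT
  F...FT
  T..FT.
Step 3: 7 trees catch fire, 5 burn out
  TT.TTT
  TTTTTT
  TFTF.T
  F...FT
  .....F
  F...F.
Step 4: 5 trees catch fire, 7 burn out
  TT.TTT
  TFTFTT
  F.F..T
  .....F
  ......
  ......
Step 5: 6 trees catch fire, 5 burn out
  TF.FTT
  F.F.FT
  .....F
  ......
  ......
  ......

TF.FTT
F.F.FT
.....F
......
......
......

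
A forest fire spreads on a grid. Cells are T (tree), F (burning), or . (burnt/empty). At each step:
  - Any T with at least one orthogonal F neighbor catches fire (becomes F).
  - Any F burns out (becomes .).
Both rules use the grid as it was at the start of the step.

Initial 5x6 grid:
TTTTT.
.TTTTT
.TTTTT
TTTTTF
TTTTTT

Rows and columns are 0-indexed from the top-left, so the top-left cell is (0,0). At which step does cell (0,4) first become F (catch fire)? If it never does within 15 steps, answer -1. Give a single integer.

Step 1: cell (0,4)='T' (+3 fires, +1 burnt)
Step 2: cell (0,4)='T' (+4 fires, +3 burnt)
Step 3: cell (0,4)='T' (+4 fires, +4 burnt)
Step 4: cell (0,4)='F' (+5 fires, +4 burnt)
  -> target ignites at step 4
Step 5: cell (0,4)='.' (+5 fires, +5 burnt)
Step 6: cell (0,4)='.' (+3 fires, +5 burnt)
Step 7: cell (0,4)='.' (+1 fires, +3 burnt)
Step 8: cell (0,4)='.' (+1 fires, +1 burnt)
Step 9: cell (0,4)='.' (+0 fires, +1 burnt)
  fire out at step 9

4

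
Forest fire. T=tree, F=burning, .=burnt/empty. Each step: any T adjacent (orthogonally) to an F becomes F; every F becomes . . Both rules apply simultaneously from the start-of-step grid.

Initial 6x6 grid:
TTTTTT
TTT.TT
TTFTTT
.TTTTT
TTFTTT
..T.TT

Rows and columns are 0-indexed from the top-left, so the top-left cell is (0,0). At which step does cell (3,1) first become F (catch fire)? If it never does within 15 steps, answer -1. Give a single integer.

Step 1: cell (3,1)='T' (+7 fires, +2 burnt)
Step 2: cell (3,1)='F' (+8 fires, +7 burnt)
  -> target ignites at step 2
Step 3: cell (3,1)='.' (+8 fires, +8 burnt)
Step 4: cell (3,1)='.' (+5 fires, +8 burnt)
Step 5: cell (3,1)='.' (+1 fires, +5 burnt)
Step 6: cell (3,1)='.' (+0 fires, +1 burnt)
  fire out at step 6

2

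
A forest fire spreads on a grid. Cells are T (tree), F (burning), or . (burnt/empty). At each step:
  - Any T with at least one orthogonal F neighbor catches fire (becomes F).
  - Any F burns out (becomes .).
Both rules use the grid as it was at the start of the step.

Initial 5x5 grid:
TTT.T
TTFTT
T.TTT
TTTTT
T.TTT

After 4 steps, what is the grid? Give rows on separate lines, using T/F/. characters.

Step 1: 4 trees catch fire, 1 burn out
  TTF.T
  TF.FT
  T.FTT
  TTTTT
  T.TTT
Step 2: 5 trees catch fire, 4 burn out
  TF..T
  F...F
  T..FT
  TTFTT
  T.TTT
Step 3: 7 trees catch fire, 5 burn out
  F...F
  .....
  F...F
  TF.FT
  T.FTT
Step 4: 3 trees catch fire, 7 burn out
  .....
  .....
  .....
  F...F
  T..FT

.....
.....
.....
F...F
T..FT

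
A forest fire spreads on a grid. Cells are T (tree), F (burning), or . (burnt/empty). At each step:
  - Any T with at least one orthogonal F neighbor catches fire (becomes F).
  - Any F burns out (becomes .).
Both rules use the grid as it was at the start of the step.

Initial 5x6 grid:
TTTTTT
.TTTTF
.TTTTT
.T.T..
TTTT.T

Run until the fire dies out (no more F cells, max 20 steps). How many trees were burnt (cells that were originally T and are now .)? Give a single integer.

Answer: 21

Derivation:
Step 1: +3 fires, +1 burnt (F count now 3)
Step 2: +3 fires, +3 burnt (F count now 3)
Step 3: +3 fires, +3 burnt (F count now 3)
Step 4: +4 fires, +3 burnt (F count now 4)
Step 5: +3 fires, +4 burnt (F count now 3)
Step 6: +3 fires, +3 burnt (F count now 3)
Step 7: +1 fires, +3 burnt (F count now 1)
Step 8: +1 fires, +1 burnt (F count now 1)
Step 9: +0 fires, +1 burnt (F count now 0)
Fire out after step 9
Initially T: 22, now '.': 29
Total burnt (originally-T cells now '.'): 21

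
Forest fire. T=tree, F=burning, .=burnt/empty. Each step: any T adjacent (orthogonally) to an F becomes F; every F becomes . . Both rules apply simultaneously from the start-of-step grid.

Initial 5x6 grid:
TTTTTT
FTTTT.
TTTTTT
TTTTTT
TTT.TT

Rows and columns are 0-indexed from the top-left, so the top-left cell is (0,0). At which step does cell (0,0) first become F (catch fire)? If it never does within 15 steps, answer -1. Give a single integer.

Step 1: cell (0,0)='F' (+3 fires, +1 burnt)
  -> target ignites at step 1
Step 2: cell (0,0)='.' (+4 fires, +3 burnt)
Step 3: cell (0,0)='.' (+5 fires, +4 burnt)
Step 4: cell (0,0)='.' (+5 fires, +5 burnt)
Step 5: cell (0,0)='.' (+4 fires, +5 burnt)
Step 6: cell (0,0)='.' (+3 fires, +4 burnt)
Step 7: cell (0,0)='.' (+2 fires, +3 burnt)
Step 8: cell (0,0)='.' (+1 fires, +2 burnt)
Step 9: cell (0,0)='.' (+0 fires, +1 burnt)
  fire out at step 9

1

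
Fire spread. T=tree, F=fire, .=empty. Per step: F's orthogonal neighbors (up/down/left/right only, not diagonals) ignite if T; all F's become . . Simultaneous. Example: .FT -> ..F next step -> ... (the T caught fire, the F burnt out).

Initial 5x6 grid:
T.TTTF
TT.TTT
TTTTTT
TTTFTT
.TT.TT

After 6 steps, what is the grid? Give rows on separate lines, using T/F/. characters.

Step 1: 5 trees catch fire, 2 burn out
  T.TTF.
  TT.TTF
  TTTFTT
  TTF.FT
  .TT.TT
Step 2: 10 trees catch fire, 5 burn out
  T.TF..
  TT.FF.
  TTF.FF
  TF...F
  .TF.FT
Step 3: 5 trees catch fire, 10 burn out
  T.F...
  TT....
  TF....
  F.....
  .F...F
Step 4: 2 trees catch fire, 5 burn out
  T.....
  TF....
  F.....
  ......
  ......
Step 5: 1 trees catch fire, 2 burn out
  T.....
  F.....
  ......
  ......
  ......
Step 6: 1 trees catch fire, 1 burn out
  F.....
  ......
  ......
  ......
  ......

F.....
......
......
......
......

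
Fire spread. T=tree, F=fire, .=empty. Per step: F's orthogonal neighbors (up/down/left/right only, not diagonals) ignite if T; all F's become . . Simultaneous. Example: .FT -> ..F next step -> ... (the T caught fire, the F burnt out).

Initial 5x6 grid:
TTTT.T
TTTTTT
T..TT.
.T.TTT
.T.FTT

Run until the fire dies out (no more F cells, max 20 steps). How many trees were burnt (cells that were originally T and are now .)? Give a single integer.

Answer: 19

Derivation:
Step 1: +2 fires, +1 burnt (F count now 2)
Step 2: +3 fires, +2 burnt (F count now 3)
Step 3: +3 fires, +3 burnt (F count now 3)
Step 4: +3 fires, +3 burnt (F count now 3)
Step 5: +3 fires, +3 burnt (F count now 3)
Step 6: +3 fires, +3 burnt (F count now 3)
Step 7: +2 fires, +3 burnt (F count now 2)
Step 8: +0 fires, +2 burnt (F count now 0)
Fire out after step 8
Initially T: 21, now '.': 28
Total burnt (originally-T cells now '.'): 19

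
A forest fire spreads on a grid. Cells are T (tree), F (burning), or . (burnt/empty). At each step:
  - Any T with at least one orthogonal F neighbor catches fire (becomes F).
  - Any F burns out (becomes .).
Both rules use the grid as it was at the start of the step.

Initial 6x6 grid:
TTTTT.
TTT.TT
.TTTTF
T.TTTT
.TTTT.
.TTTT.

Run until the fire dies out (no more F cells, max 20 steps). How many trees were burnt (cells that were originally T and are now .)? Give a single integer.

Step 1: +3 fires, +1 burnt (F count now 3)
Step 2: +3 fires, +3 burnt (F count now 3)
Step 3: +4 fires, +3 burnt (F count now 4)
Step 4: +6 fires, +4 burnt (F count now 6)
Step 5: +4 fires, +6 burnt (F count now 4)
Step 6: +4 fires, +4 burnt (F count now 4)
Step 7: +2 fires, +4 burnt (F count now 2)
Step 8: +0 fires, +2 burnt (F count now 0)
Fire out after step 8
Initially T: 27, now '.': 35
Total burnt (originally-T cells now '.'): 26

Answer: 26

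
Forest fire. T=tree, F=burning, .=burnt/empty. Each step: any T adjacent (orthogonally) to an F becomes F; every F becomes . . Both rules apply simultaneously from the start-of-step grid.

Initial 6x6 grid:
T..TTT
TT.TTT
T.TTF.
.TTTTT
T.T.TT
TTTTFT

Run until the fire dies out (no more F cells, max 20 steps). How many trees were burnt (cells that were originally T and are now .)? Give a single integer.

Step 1: +6 fires, +2 burnt (F count now 6)
Step 2: +8 fires, +6 burnt (F count now 8)
Step 3: +5 fires, +8 burnt (F count now 5)
Step 4: +2 fires, +5 burnt (F count now 2)
Step 5: +1 fires, +2 burnt (F count now 1)
Step 6: +0 fires, +1 burnt (F count now 0)
Fire out after step 6
Initially T: 26, now '.': 32
Total burnt (originally-T cells now '.'): 22

Answer: 22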